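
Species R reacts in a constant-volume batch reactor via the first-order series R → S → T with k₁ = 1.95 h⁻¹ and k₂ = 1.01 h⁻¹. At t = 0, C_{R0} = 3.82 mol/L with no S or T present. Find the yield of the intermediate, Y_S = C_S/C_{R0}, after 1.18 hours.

The intermediate concentration in a first-order A→B→C sequence is C_S = k₁C_{R0}(e^(−k₁t) − e^(−k₂t))/(k₂−k₁).
e^(−k₁t) = e^(−1.95×1.18) = e^(−2.301) = 0.1002; e^(−k₂t) = e^(−1.192) = 0.3037.
C_S = 1.95×3.82/(1.01−1.95) × (0.1002−0.3037) = (-7.924)×(-0.2035) = 1.613 mol/L.
Y_S = C_S/C_{R0} = 1.613/3.82 = 0.422.

0.422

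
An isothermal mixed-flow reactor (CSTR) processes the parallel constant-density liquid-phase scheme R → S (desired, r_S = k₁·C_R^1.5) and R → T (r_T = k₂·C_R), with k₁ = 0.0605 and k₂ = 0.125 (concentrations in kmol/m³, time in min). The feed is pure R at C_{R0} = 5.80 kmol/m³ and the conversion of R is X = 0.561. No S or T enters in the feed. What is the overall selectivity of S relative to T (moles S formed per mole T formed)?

Exit C_R = C_{R0}(1−X) = 5.80×0.439 = 2.546 kmol/m³.
Rates in a CSTR are evaluated at the outlet concentration: r_S = 0.0605×2.546^1.5 = 0.2458, r_T = 0.125×2.546 = 0.3183.
Overall selectivity = C_S/C_T = r_Sτ/(r_Tτ) = r_S/r_T = 0.772.

0.772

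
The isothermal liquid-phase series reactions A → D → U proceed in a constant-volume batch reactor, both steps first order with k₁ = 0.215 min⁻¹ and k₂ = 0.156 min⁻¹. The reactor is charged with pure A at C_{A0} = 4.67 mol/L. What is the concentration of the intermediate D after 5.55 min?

2.00 mol/L

For first-order series with pure A initially, C_D(t) = k₁C_{A0}/(k₂−k₁)·(e^(−k₁t) − e^(−k₂t)).
e^(−k₁t) = e^(−0.215×5.55) = e^(−1.193) = 0.3032; e^(−k₂t) = e^(−0.8658) = 0.4207.
C_D = 0.215×4.67/(0.156−0.215) × (0.3032−0.4207) = (-17.02)×(-0.1175) = 1.999 mol/L.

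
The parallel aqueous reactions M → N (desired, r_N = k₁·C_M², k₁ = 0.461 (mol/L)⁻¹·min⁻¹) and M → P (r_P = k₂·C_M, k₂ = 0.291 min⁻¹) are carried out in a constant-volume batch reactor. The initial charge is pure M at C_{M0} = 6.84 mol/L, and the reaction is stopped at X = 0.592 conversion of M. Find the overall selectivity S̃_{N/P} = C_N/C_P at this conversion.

7.22

C_M = C_{M0}(1−X) = 2.791 mol/L.
Along a PFR/batch, dC_P/dC_M = −r_P/(r_N+r_P) = −k₂/(k₂+k₁·C_M).
Integrating from C_{M0} to C_M: C_P = (0.291/0.461)·ln[(0.291+0.461·6.84)/(0.291+0.461·2.79)] = 0.6312·ln(3.444/1.578) = 0.4929 mol/L.
Then C_N = (C_{M0}−C_M) − C_P = 4.049 − 0.4929 = 3.556 mol/L.
S̃_{N/P} = C_N/C_P = 3.556/0.4929 = 7.22.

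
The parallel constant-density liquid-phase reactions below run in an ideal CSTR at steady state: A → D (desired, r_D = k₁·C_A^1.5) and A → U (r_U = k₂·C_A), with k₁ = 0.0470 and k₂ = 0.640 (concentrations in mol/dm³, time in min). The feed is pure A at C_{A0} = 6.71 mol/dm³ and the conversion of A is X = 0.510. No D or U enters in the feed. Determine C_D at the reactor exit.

0.402 mol/dm³

Exit C_A = C_{A0}(1−X) = 6.71×0.490 = 3.288 mol/dm³.
Rates in a CSTR are evaluated at the outlet concentration: r_D = 0.0470×3.288^1.5 = 0.2802, r_U = 0.640×3.288 = 2.104.
Fraction of consumed A going to D: r_D/(r_D+r_U) = 0.1175.
C_D = 0.1175·C_{A0}·X = 0.1175×6.71×0.510 = 0.402 mol/dm³.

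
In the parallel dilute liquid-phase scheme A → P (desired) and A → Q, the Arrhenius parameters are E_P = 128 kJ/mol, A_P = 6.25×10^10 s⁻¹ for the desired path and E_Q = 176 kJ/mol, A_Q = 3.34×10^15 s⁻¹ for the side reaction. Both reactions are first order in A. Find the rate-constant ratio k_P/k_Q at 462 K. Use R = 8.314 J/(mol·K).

5.00

k_P/k_Q = (A_P/A_Q)·exp[−(E_P−E_Q)/(RT)] = (A_P/A_Q)·exp[(E_Q−E_P)/(RT)].
(E_Q−E_P)/(RT) = (176−128)×10³/(8.314×462) = 48000/3841 = 12.50.
k_P/k_Q = (6.25×10^10/3.34×10^15)·exp(12.50) = 1.871×10^-5 × 2.674×10^5 = 5.00.
Since E_P < E_Q, lowering the temperature improves selectivity toward P.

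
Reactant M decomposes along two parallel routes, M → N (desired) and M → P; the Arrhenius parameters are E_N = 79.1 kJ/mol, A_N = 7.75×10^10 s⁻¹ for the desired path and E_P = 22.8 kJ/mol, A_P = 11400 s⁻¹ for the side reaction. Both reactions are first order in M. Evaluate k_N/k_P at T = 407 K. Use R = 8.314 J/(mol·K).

0.404

k_N/k_P = (A_N/A_P)·exp[−(E_N−E_P)/(RT)] = (A_N/A_P)·exp[(E_P−E_N)/(RT)].
(E_P−E_N)/(RT) = (22.8−79.1)×10³/(8.314×407) = -56300/3384 = -16.64.
k_N/k_P = (7.75×10^10/11400)·exp(-16.64) = 6.798×10^6 × 5.945×10^-8 = 0.404.
Since E_N > E_P, raising the temperature improves selectivity toward N.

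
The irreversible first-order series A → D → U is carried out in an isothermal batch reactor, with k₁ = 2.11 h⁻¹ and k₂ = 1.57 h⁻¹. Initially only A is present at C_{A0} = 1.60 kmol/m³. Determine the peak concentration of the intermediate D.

Evaluating C_D at t_opt = ln(k₂/k₁)/(k₂−k₁) gives C_{D,max}/C_{A0} = (k₁/k₂)^[k₂/(k₂−k₁)].
= (2.11/1.57)^(1.57/(1.57−2.11)) = (1.344)^(-2.907) = 0.4234.
C_{D,max} = 0.4234×1.60 = 0.677 kmol/m³.

0.677 kmol/m³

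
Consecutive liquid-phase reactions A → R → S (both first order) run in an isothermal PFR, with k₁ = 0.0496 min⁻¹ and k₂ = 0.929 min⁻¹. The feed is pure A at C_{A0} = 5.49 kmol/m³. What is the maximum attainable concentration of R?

0.248 kmol/m³

For a first-order series the maximum intermediate yield is C_{R,max}/C_{A0} = (k₁/k₂)^[k₂/(k₂−k₁)].
= (0.0496/0.929)^(0.929/(0.929−0.0496)) = (0.05339)^(1.056) = 0.04526.
C_{R,max} = 0.04526×5.49 = 0.248 kmol/m³.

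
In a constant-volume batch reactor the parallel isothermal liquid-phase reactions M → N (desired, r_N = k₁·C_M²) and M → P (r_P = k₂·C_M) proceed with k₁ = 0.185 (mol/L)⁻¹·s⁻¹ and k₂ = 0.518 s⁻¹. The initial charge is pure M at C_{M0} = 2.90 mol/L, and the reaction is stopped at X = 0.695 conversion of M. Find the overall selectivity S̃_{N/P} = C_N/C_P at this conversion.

0.650

C_M = C_{M0}(1−X) = 0.8845 mol/L.
Along a PFR/batch, dC_P/dC_M = −r_P/(r_N+r_P) = −k₂/(k₂+k₁·C_M).
Integrating from C_{M0} to C_M: C_P = (0.518/0.185)·ln[(0.518+0.185·2.90)/(0.518+0.185·0.885)] = 2.800·ln(1.054/0.6816) = 1.222 mol/L.
Then C_N = (C_{M0}−C_M) − C_P = 2.015 − 1.222 = 0.7938 mol/L.
S̃_{N/P} = C_N/C_P = 0.7938/1.222 = 0.650.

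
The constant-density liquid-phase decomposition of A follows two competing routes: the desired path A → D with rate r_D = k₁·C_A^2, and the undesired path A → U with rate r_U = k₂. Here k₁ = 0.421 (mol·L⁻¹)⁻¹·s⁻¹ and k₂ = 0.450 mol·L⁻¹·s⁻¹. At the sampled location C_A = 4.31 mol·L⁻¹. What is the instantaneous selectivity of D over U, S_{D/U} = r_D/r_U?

17.4

S_{D/U} = r_D/r_U = (k₁·C_A^2)/(k₂) = (k₁/k₂)·C_A^2.
= (0.421×4.310^2) / (0.450) = 7.821/0.4500 = 17.4.
Since the desired path is higher order in A, keeping C_A high (PFR or concentrated feed) favours D.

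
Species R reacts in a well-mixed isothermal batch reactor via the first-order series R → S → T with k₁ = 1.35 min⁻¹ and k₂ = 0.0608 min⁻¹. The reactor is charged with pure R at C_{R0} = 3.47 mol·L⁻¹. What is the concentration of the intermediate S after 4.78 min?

Solving the coupled first-order balances gives C_S(t) = [k₁/(k₂−k₁)]·C_{R0}·(e^(−k₁t) − e^(−k₂t)).
e^(−k₁t) = e^(−1.35×4.78) = e^(−6.453) = 0.001576; e^(−k₂t) = e^(−0.2906) = 0.7478.
C_S = 1.35×3.47/(0.0608−1.35) × (0.001576−0.7478) = (-3.634)×(-0.7462) = 2.712 mol·L⁻¹.

2.71 mol·L⁻¹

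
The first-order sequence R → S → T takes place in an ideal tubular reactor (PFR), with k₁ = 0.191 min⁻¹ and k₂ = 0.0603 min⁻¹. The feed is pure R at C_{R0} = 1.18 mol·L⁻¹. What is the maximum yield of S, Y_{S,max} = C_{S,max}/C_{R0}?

0.587

For a first-order series the maximum intermediate yield is C_{S,max}/C_{R0} = (k₁/k₂)^[k₂/(k₂−k₁)].
= (0.191/0.0603)^(0.0603/(0.0603−0.191)) = (3.167)^(-0.4614) = 0.5875.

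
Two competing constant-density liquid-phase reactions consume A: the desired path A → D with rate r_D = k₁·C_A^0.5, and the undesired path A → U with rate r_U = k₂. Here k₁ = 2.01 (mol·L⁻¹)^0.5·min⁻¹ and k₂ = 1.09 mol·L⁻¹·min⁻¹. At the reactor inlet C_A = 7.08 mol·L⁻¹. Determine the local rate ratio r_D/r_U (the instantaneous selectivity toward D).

S_{D/U} = r_D/r_U = (k₁·C_A^0.5)/(k₂) = (k₁/k₂)·C_A^0.5.
= (2.01×7.080^0.5) / (1.09) = 5.348/1.090 = 4.91.

4.91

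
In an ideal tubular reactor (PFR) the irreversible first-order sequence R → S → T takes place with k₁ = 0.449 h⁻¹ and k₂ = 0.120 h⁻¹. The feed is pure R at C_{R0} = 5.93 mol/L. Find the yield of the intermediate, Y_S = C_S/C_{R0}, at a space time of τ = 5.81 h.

Solving the coupled first-order balances gives C_S(τ) = [k₁/(k₂−k₁)]·C_{R0}·(e^(−k₁τ) − e^(−k₂τ)).
e^(−k₁τ) = e^(−0.449×5.81) = e^(−2.609) = 0.07363; e^(−k₂τ) = e^(−0.6972) = 0.4980.
C_S = 0.449×5.93/(0.120−0.449) × (0.07363−0.4980) = (-8.093)×(-0.4243) = 3.434 mol/L.
Y_S = C_S/C_{R0} = 3.434/5.93 = 0.579.

0.579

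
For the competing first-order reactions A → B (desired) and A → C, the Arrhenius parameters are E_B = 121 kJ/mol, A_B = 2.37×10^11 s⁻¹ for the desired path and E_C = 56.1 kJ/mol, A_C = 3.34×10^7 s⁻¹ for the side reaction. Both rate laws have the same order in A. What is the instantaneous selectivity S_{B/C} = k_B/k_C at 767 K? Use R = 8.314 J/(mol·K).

0.270

With equal orders, S_{B/C} = k_B/k_C = (A_B/A_C)·exp[(E_C−E_B)/(RT)].
(E_C−E_B)/(RT) = (56.1−121)×10³/(8.314×767) = -64900/6377 = -10.18.
k_B/k_C = (2.37×10^11/3.34×10^7)·exp(-10.18) = 7096 × 3.802×10^-5 = 0.270.
Since E_B > E_C, raising the temperature improves selectivity toward B.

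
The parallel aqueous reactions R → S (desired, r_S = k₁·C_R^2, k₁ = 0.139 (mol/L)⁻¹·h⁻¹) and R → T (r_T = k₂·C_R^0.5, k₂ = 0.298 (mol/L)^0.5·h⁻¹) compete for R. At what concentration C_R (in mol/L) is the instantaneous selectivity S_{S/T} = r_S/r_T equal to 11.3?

8.37 mol/L

S_{S/T} = (k₁/k₂)·C_R^1.5 ⇒ C_R = (S·k₂/k₁)^(1/1.5).
= (11.3×0.298/0.139)^(0.6667) = (24.23)^(0.6667) = 8.37 mol/L.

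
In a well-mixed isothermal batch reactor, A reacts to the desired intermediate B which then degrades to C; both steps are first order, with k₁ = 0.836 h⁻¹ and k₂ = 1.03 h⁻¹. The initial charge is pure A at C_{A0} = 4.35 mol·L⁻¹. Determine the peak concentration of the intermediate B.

For a first-order series the maximum intermediate yield is C_{B,max}/C_{A0} = (k₁/k₂)^[k₂/(k₂−k₁)].
= (0.836/1.03)^(1.03/(1.03−0.836)) = (0.8117)^(5.309) = 0.3302.
C_{B,max} = 0.3302×4.35 = 1.44 mol·L⁻¹.

1.44 mol·L⁻¹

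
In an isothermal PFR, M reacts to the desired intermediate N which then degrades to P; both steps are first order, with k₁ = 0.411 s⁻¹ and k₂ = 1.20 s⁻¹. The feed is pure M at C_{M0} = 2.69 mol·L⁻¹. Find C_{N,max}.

0.527 mol·L⁻¹

Evaluating C_N at τ_opt = ln(k₂/k₁)/(k₂−k₁) gives C_{N,max}/C_{M0} = (k₁/k₂)^[k₂/(k₂−k₁)].
= (0.411/1.20)^(1.20/(1.20−0.411)) = (0.3425)^(1.521) = 0.1960.
C_{N,max} = 0.1960×2.69 = 0.527 mol·L⁻¹.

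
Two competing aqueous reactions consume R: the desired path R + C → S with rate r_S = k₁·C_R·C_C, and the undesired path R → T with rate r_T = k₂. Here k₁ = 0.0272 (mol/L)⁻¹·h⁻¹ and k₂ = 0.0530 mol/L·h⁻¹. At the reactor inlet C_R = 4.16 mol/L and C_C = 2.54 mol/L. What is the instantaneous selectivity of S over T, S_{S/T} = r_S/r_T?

S_{S/T} = r_S/r_T = (k₁·C_R·C_C)/(k₂) = (k₁/k₂)·C_R·C_C.
= (0.0272×4.160×2.540) / (0.0530) = 0.2874/0.05300 = 5.42.

5.42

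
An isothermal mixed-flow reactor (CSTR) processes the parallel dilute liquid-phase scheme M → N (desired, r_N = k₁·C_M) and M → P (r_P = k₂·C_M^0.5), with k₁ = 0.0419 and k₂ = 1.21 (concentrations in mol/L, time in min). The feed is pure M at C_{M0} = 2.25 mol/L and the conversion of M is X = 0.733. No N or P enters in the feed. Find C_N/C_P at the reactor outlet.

0.0268

Exit C_M = C_{M0}(1−X) = 2.25×0.267 = 0.6008 mol/L.
In a CSTR the entire volume is at exit conditions, so r_N = 0.0419×0.6008 = 0.02517 and r_P = 1.21×0.6008^0.5 = 0.9378.
Overall selectivity = C_N/C_P = r_Nτ/(r_Pτ) = r_N/r_P = 0.0268.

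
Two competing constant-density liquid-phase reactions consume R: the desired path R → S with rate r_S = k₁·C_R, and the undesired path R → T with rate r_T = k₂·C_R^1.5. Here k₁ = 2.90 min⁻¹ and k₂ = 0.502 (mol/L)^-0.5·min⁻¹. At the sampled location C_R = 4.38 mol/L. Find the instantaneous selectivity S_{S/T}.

2.76

S_{S/T} = r_S/r_T = (k₁·C_R)/(k₂·C_R^1.5) = (k₁/k₂)·C_R^-0.5.
= (2.90×4.380) / (0.502×4.380^1.5) = 12.70/4.602 = 2.76.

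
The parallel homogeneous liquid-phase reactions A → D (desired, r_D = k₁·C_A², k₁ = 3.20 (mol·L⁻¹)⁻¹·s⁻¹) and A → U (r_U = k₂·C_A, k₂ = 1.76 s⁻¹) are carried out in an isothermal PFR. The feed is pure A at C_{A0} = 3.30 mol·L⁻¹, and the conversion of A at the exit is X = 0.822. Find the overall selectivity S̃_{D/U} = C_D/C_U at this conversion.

C_A = C_{A0}(1−X) = 0.5874 mol·L⁻¹.
Along a PFR/batch, dC_U/dC_A = −r_U/(r_D+r_U) = −k₂/(k₂+k₁·C_A).
Integrating from C_{A0} to C_A: C_U = (1.76/3.20)·ln[(1.76+3.20·3.30)/(1.76+3.20·0.587)] = 0.5500·ln(12.32/3.640) = 0.6706 mol·L⁻¹.
Then C_D = (C_{A0}−C_A) − C_U = 2.713 − 0.6706 = 2.042 mol·L⁻¹.
S̃_{D/U} = C_D/C_U = 2.042/0.6706 = 3.04.

3.04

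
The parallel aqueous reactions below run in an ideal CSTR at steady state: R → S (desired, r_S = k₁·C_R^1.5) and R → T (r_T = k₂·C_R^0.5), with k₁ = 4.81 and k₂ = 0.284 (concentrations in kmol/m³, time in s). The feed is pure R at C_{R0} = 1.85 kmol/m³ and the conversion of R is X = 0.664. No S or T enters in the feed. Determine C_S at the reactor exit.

1.12 kmol/m³

Exit C_R = C_{R0}(1−X) = 1.85×0.336 = 0.6216 kmol/m³.
Rates in a CSTR are evaluated at the outlet concentration: r_S = 4.81×0.6216^1.5 = 2.357, r_T = 0.284×0.6216^0.5 = 0.2239.
Fraction of consumed R going to S: r_S/(r_S+r_T) = 0.9133.
C_S = 0.9133·C_{R0}·X = 0.9133×1.85×0.664 = 1.12 kmol/m³.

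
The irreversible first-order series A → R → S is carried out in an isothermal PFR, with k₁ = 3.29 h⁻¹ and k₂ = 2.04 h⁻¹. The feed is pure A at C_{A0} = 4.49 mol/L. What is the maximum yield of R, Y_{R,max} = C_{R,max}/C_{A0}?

Evaluating C_R at τ_opt = ln(k₂/k₁)/(k₂−k₁) gives C_{R,max}/C_{A0} = (k₁/k₂)^[k₂/(k₂−k₁)].
= (3.29/2.04)^(2.04/(2.04−3.29)) = (1.613)^(-1.632) = 0.4584.

0.458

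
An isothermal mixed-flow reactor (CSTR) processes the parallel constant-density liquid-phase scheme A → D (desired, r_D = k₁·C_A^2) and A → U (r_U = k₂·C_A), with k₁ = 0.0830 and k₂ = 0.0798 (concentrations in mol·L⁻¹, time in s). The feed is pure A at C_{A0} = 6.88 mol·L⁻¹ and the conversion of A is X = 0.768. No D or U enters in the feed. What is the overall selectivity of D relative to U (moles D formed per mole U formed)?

Exit C_A = C_{A0}(1−X) = 6.88×0.232 = 1.596 mol·L⁻¹.
Rates in a CSTR are evaluated at the outlet concentration: r_D = 0.0830×1.596^2 = 0.2115, r_U = 0.0798×1.596 = 0.1274.
Overall selectivity = C_D/C_U = r_Dτ/(r_Uτ) = r_D/r_U = 1.66.

1.66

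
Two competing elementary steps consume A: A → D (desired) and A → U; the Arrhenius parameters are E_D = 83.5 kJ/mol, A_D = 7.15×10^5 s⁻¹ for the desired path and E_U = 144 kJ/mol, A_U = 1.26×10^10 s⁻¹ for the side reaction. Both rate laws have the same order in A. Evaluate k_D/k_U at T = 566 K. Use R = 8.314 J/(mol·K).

21.8

Since both paths have the same order in A, the concentration cancels and S_{D/U} = k_D/k_U = (A_D/A_U)·exp[(E_U−E_D)/(RT)].
(E_U−E_D)/(RT) = (144−83.5)×10³/(8.314×566) = 60500/4706 = 12.86.
k_D/k_U = (7.15×10^5/1.26×10^10)·exp(12.86) = 5.675×10^-5 × 3.833×10^5 = 21.8.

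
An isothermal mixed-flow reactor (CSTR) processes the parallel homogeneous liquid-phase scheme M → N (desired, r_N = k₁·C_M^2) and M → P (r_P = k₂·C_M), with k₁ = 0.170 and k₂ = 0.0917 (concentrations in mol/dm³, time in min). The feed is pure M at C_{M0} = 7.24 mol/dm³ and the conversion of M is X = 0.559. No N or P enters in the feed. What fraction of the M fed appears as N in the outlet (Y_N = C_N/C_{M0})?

0.478

Exit C_M = C_{M0}(1−X) = 7.24×0.441 = 3.193 mol/dm³.
In a CSTR the entire volume is at exit conditions, so r_N = 0.170×3.193^2 = 1.733 and r_P = 0.0917×3.193 = 0.2928.
Fraction of consumed M going to N: r_N/(r_N+r_P) = 0.8555.
C_N = 0.8555·C_{M0}·X = 0.8555×7.24×0.559 = 3.46 mol/dm³; Y_N = C_N/C_{M0} = 0.478.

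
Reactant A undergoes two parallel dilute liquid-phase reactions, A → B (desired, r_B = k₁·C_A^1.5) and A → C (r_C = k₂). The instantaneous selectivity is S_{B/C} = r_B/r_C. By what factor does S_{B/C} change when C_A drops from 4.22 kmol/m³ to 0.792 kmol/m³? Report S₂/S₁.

S_{B/C} = (k₁/k₂)·C_A^1.5, so S₂/S₁ = (C_{A,2}/C_{A,1})^1.5.
= (0.792/4.22)^1.5 = (0.1877)^1.5 = 0.0813.

0.0813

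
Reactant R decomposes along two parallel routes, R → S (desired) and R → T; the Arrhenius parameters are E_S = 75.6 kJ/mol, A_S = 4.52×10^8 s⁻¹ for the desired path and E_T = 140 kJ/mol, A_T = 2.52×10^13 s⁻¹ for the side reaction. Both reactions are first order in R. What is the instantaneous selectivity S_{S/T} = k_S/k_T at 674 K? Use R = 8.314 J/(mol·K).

With equal orders, S_{S/T} = k_S/k_T = (A_S/A_T)·exp[(E_T−E_S)/(RT)].
(E_T−E_S)/(RT) = (140−75.6)×10³/(8.314×674) = 64400/5604 = 11.49.
k_S/k_T = (4.52×10^8/2.52×10^13)·exp(11.49) = 1.794×10^-5 × 97982 = 1.76.

1.76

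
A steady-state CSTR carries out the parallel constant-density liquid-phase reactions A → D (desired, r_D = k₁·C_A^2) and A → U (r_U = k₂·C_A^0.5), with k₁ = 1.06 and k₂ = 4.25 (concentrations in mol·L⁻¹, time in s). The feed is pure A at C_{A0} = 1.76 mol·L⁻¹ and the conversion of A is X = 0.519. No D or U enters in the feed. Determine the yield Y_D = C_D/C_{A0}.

Exit C_A = C_{A0}(1−X) = 1.76×0.481 = 0.8466 mol·L⁻¹.
In a CSTR the entire volume is at exit conditions, so r_D = 1.06×0.8466^2 = 0.7597 and r_U = 4.25×0.8466^0.5 = 3.910.
Fraction of consumed A going to D: r_D/(r_D+r_U) = 0.1627.
C_D = 0.1627·C_{A0}·X = 0.1627×1.76×0.519 = 0.149 mol·L⁻¹; Y_D = C_D/C_{A0} = 0.0844.

0.0844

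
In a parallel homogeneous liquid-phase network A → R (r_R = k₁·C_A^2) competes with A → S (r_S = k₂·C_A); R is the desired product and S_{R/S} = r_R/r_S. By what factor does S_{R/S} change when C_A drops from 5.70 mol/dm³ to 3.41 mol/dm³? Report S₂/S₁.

S_{R/S} = (k₁/k₂)·C_A, so S₂/S₁ = (C_{A,2}/C_{A,1}).
= 3.41/5.70 = 0.598.
Selectivity toward R falls as C_A falls — high-concentration operation is favoured.

0.598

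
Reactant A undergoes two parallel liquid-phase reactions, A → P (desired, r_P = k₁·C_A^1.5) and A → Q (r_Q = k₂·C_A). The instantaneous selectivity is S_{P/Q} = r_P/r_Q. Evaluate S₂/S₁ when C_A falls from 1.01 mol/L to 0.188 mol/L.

0.431

S_{P/Q} = (k₁/k₂)·C_A^0.5, so S₂/S₁ = (C_{A,2}/C_{A,1})^0.5.
= (0.188/1.01)^0.5 = (0.1861)^0.5 = 0.431.
Selectivity toward P falls as C_A falls — high-concentration operation is favoured.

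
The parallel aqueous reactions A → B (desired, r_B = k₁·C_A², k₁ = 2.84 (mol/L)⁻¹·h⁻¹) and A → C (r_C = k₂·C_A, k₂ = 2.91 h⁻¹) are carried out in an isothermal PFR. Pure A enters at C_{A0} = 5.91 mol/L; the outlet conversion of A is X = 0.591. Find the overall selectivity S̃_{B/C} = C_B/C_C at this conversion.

3.87

C_A = C_{A0}(1−X) = 2.417 mol/L.
Along a PFR/batch, dC_C/dC_A = −r_C/(r_B+r_C) = −k₂/(k₂+k₁·C_A).
Integrating from C_{A0} to C_A: C_C = (2.91/2.84)·ln[(2.91+2.84·5.91)/(2.91+2.84·2.42)] = 1.025·ln(19.69/9.775) = 0.7178 mol/L.
Then C_B = (C_{A0}−C_A) − C_C = 3.493 − 0.7178 = 2.775 mol/L.
S̃_{B/C} = C_B/C_C = 2.775/0.7178 = 3.87.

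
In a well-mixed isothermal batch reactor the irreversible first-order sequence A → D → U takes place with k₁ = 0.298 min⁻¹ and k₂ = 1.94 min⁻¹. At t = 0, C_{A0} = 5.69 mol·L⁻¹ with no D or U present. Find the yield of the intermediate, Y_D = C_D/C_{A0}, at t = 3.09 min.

Solving the coupled first-order balances gives C_D(t) = [k₁/(k₂−k₁)]·C_{A0}·(e^(−k₁t) − e^(−k₂t)).
e^(−k₁t) = e^(−0.298×3.09) = e^(−0.9208) = 0.3982; e^(−k₂t) = e^(−5.995) = 0.002492.
C_D = 0.298×5.69/(1.94−0.298) × (0.3982−0.002492) = 1.033×0.3957 = 0.4086 mol·L⁻¹.
Y_D = C_D/C_{A0} = 0.4086/5.69 = 0.0718.

0.0718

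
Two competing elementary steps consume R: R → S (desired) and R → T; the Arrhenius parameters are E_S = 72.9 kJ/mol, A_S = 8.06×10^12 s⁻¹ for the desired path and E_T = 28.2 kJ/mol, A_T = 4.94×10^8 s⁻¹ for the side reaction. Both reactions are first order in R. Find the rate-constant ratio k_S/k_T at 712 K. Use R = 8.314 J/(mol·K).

k_S/k_T = (A_S/A_T)·exp[−(E_S−E_T)/(RT)] = (A_S/A_T)·exp[(E_T−E_S)/(RT)].
(E_T−E_S)/(RT) = (28.2−72.9)×10³/(8.314×712) = -44700/5920 = -7.551.
k_S/k_T = (8.06×10^12/4.94×10^8)·exp(-7.551) = 16316 × 5.255×10^-4 = 8.57.

8.57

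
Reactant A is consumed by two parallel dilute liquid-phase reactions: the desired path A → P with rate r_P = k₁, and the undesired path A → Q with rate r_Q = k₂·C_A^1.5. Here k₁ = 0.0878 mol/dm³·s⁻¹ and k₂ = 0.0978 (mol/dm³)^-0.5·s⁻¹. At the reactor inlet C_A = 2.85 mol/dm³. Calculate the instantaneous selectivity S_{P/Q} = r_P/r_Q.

0.187

S_{P/Q} = r_P/r_Q = (k₁)/(k₂·C_A^1.5) = (k₁/k₂)·C_A^-1.5.
= (0.0878) / (0.0978×2.850^1.5) = 0.08780/0.4706 = 0.187.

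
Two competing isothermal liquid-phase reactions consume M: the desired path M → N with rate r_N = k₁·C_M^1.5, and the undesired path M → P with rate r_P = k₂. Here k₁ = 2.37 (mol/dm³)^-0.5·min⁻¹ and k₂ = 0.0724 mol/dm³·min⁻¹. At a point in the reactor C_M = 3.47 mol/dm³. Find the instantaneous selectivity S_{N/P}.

S_{N/P} = r_N/r_P = (k₁·C_M^1.5)/(k₂) = (k₁/k₂)·C_M^1.5.
= (2.37×3.470^1.5) / (0.0724) = 15.32/0.07240 = 212.

212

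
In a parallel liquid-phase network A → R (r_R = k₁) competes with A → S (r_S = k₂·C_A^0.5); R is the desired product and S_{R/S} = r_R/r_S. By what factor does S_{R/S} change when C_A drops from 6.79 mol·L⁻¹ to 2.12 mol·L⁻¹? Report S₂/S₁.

S_{R/S} = (k₁/k₂)·C_A^-0.5, so S₂/S₁ = (C_{A,2}/C_{A,1})^-0.5.
= (2.12/6.79)^(-0.5) = (0.3122)^(-0.5) = 1.79.
Selectivity toward R rises as C_A falls — low-concentration operation is favoured.

1.79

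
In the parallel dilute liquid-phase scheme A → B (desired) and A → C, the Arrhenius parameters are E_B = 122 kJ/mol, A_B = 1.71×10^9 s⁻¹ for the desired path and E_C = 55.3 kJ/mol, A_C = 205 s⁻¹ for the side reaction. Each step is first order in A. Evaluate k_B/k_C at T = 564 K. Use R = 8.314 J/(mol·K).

Since both paths have the same order in A, the concentration cancels and S_{B/C} = k_B/k_C = (A_B/A_C)·exp[(E_C−E_B)/(RT)].
(E_C−E_B)/(RT) = (55.3−122)×10³/(8.314×564) = -66700/4689 = -14.22.
k_B/k_C = (1.71×10^9/205)·exp(-14.22) = 8.341×10^6 × 6.643×10^-7 = 5.54.

5.54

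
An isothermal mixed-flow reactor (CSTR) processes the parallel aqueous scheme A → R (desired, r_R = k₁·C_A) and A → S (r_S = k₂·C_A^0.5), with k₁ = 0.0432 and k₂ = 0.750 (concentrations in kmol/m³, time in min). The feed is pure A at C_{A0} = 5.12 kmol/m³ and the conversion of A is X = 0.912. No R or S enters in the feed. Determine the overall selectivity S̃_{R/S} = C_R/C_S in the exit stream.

Exit C_A = C_{A0}(1−X) = 5.12×0.0880 = 0.4506 kmol/m³.
Rates in a CSTR are evaluated at the outlet concentration: r_R = 0.0432×0.4506 = 0.01946, r_S = 0.750×0.4506^0.5 = 0.5034.
Overall selectivity = C_R/C_S = r_Rτ/(r_Sτ) = r_R/r_S = 0.0387.

0.0387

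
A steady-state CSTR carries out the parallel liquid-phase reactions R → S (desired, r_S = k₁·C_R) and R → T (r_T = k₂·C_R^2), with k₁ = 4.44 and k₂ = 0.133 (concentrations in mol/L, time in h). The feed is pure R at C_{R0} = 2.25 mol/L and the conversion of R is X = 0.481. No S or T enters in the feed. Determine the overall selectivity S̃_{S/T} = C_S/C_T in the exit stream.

28.6

Exit C_R = C_{R0}(1−X) = 2.25×0.519 = 1.168 mol/L.
Rates in a CSTR are evaluated at the outlet concentration: r_S = 4.44×1.168 = 5.185, r_T = 0.133×1.168^2 = 0.1814.
Overall selectivity = C_S/C_T = r_Sτ/(r_Tτ) = r_S/r_T = 28.6.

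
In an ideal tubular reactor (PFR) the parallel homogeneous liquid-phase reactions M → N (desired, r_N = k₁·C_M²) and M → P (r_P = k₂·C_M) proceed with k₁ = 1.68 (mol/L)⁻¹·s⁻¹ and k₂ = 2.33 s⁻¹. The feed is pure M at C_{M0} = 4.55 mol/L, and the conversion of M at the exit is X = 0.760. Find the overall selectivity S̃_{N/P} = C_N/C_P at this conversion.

C_M = C_{M0}(1−X) = 1.092 mol/L.
Along a PFR/batch, dC_P/dC_M = −r_P/(r_N+r_P) = −k₂/(k₂+k₁·C_M).
Integrating from C_{M0} to C_M: C_P = (2.33/1.68)·ln[(2.33+1.68·4.55)/(2.33+1.68·1.09)] = 1.387·ln(9.974/4.165) = 1.211 mol/L.
Then C_N = (C_{M0}−C_M) − C_P = 3.458 − 1.211 = 2.247 mol/L.
S̃_{N/P} = C_N/C_P = 2.247/1.211 = 1.85.

1.85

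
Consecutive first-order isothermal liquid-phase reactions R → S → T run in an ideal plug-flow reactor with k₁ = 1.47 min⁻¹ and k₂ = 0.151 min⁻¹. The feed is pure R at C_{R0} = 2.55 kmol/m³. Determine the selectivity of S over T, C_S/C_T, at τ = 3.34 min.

2.03

For first-order series with pure R initially, C_S(τ) = k₁C_{R0}/(k₂−k₁)·(e^(−k₁τ) − e^(−k₂τ)).
e^(−k₁τ) = e^(−1.47×3.34) = e^(−4.910) = 0.007374; e^(−k₂τ) = e^(−0.5043) = 0.6039.
C_S = 1.47×2.55/(0.151−1.47) × (0.007374−0.6039) = (-2.842)×(-0.5965) = 1.695 kmol/m³.
C_R = C_{R0}e^(−k₁τ) = 0.01880 kmol/m³, so C_T = C_{R0}−C_R−C_S = 0.8359 kmol/m³; C_S/C_T = 2.03.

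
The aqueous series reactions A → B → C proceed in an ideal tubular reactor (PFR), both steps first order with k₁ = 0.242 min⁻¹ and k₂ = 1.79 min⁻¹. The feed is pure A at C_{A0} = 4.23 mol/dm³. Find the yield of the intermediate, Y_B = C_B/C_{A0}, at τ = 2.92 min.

Solving the coupled first-order balances gives C_B(τ) = [k₁/(k₂−k₁)]·C_{A0}·(e^(−k₁τ) − e^(−k₂τ)).
e^(−k₁τ) = e^(−0.242×2.92) = e^(−0.7066) = 0.4933; e^(−k₂τ) = e^(−5.227) = 0.005371.
C_B = 0.242×4.23/(1.79−0.242) × (0.4933−0.005371) = 0.6613×0.4879 = 0.3227 mol/dm³.
Y_B = C_B/C_{A0} = 0.3227/4.23 = 0.0763.

0.0763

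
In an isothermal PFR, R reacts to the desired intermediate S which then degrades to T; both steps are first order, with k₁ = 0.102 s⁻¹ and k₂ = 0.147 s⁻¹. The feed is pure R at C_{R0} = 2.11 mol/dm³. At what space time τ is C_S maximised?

8.12 s

Setting dC_S/dτ = 0 gives τ_opt = ln(k₂/k₁)/(k₂−k₁).
= ln(0.147/0.102)/(0.147−0.102) = ln(1.441)/0.04500 = 0.3655/0.04500 = 8.12 s.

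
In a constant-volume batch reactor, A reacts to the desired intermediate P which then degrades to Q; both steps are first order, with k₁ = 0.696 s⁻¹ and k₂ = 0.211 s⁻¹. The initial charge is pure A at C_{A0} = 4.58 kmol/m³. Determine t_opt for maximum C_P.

For first-order series the maximum of C_P occurs at t_opt = ln(k₂/k₁)/(k₂−k₁).
= ln(0.211/0.696)/(0.211−0.696) = ln(0.3032)/-0.4850 = -1.193/-0.4850 = 2.46 s.

2.46 s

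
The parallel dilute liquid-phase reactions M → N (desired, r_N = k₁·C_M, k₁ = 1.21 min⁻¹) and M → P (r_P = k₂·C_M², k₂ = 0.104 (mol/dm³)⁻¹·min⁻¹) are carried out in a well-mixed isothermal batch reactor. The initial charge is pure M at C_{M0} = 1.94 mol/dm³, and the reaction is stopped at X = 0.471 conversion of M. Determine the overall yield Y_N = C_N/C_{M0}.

C_M = C_{M0}(1−X) = 1.026 mol/dm³.
Along a PFR/batch, dC_N/dC_M = −r_N/(r_N+r_P) = −k₁/(k₁+k₂·C_M).
Integrating from C_{M0} to C_M: C_N = (1.21/0.104)·ln[(1.21+0.104·1.94)/(1.21+0.104·1.03)] = 11.63·ln(1.412/1.317) = 0.8108 mol/dm³.
Y_N = C_N/C_{M0} = 0.8108/1.94 = 0.418.

0.418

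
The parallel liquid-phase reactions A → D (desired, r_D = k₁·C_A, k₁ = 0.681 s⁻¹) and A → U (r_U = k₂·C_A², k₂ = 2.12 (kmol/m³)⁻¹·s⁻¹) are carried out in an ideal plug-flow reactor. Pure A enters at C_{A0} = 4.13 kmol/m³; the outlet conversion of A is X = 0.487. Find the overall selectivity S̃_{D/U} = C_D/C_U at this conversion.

C_A = C_{A0}(1−X) = 2.119 kmol/m³.
Along a PFR/batch, dC_D/dC_A = −r_D/(r_D+r_U) = −k₁/(k₁+k₂·C_A).
Integrating from C_{A0} to C_A: C_D = (0.681/2.12)·ln[(0.681+2.12·4.13)/(0.681+2.12·2.12)] = 0.3212·ln(9.437/5.173) = 0.1931 kmol/m³.
C_U = (C_{A0}−C_A)−C_D = 1.818 kmol/m³; S̃_{D/U} = 0.1931/1.818 = 0.106.

0.106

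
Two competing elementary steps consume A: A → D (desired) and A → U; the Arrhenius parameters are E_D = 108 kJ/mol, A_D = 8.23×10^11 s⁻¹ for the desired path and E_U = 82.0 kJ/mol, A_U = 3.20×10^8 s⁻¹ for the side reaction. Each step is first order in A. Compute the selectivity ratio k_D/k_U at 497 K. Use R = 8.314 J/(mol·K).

With equal orders, S_{D/U} = k_D/k_U = (A_D/A_U)·exp[(E_U−E_D)/(RT)].
(E_U−E_D)/(RT) = (82.0−108)×10³/(8.314×497) = -26000/4132 = -6.292.
k_D/k_U = (8.23×10^11/3.20×10^8)·exp(-6.292) = 2572 × 0.001851 = 4.76.
Since E_D > E_U, raising the temperature improves selectivity toward D.

4.76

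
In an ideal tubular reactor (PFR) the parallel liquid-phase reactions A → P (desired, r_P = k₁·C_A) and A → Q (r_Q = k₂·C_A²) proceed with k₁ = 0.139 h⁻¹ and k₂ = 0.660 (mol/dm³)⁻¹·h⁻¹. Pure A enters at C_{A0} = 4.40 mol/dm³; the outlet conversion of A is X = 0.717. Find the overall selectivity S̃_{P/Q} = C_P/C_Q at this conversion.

C_A = C_{A0}(1−X) = 1.245 mol/dm³.
Along a PFR/batch, dC_P/dC_A = −r_P/(r_P+r_Q) = −k₁/(k₁+k₂·C_A).
Integrating from C_{A0} to C_A: C_P = (0.139/0.660)·ln[(0.139+0.660·4.40)/(0.139+0.660·1.25)] = 0.2106·ln(3.043/0.9608) = 0.2428 mol/dm³.
C_Q = (C_{A0}−C_A)−C_P = 2.912 mol/dm³; S̃_{P/Q} = 0.2428/2.912 = 0.0834.

0.0834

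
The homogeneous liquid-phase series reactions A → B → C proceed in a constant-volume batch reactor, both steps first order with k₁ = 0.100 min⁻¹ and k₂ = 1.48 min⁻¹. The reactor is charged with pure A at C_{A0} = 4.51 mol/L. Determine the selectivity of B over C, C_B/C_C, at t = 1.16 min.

For first-order series with pure A initially, C_B(t) = k₁C_{A0}/(k₂−k₁)·(e^(−k₁t) − e^(−k₂t)).
e^(−k₁t) = e^(−0.100×1.16) = e^(−0.1160) = 0.8905; e^(−k₂t) = e^(−1.717) = 0.1796.
C_B = 0.100×4.51/(1.48−0.100) × (0.8905−0.1796) = 0.3268×0.7108 = 0.2323 mol/L.
C_A = C_{A0}e^(−k₁t) = 4.016 mol/L, so C_C = C_{A0}−C_A−C_B = 0.2616 mol/L; C_B/C_C = 0.888.

0.888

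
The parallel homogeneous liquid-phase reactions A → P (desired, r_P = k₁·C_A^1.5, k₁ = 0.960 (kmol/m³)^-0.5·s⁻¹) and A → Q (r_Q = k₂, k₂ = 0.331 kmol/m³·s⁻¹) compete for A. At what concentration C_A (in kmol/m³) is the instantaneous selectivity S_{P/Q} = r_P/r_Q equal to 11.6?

S_{P/Q} = (k₁/k₂)·C_A^1.5 ⇒ C_A = (S·k₂/k₁)^(1/1.5).
= (11.6×0.331/0.960)^(0.6667) = (4.000)^(0.6667) = 2.52 kmol/m³.

2.52 kmol/m³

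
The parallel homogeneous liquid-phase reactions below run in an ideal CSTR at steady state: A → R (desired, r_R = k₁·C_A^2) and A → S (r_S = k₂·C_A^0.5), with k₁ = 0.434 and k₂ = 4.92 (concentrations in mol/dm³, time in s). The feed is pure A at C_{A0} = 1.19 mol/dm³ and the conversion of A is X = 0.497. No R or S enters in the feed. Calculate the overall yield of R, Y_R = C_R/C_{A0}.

Exit C_A = C_{A0}(1−X) = 1.19×0.503 = 0.5986 mol/dm³.
Rates in a CSTR are evaluated at the outlet concentration: r_R = 0.434×0.5986^2 = 0.1555, r_S = 4.92×0.5986^0.5 = 3.806.
Fraction of consumed A going to R: r_R/(r_R+r_S) = 0.03925.
C_R = 0.03925·C_{A0}·X = 0.03925×1.19×0.497 = 0.0232 mol/dm³; Y_R = C_R/C_{A0} = 0.0195.

0.0195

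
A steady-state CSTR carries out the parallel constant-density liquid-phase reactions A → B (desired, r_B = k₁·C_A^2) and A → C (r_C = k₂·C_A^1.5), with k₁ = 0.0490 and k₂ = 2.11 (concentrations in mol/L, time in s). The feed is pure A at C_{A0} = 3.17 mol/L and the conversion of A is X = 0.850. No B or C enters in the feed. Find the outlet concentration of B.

0.0425 mol/L

Exit C_A = C_{A0}(1−X) = 3.17×0.150 = 0.4755 mol/L.
A CSTR operates uniformly at the exit composition, giving r_B = 0.01108 and r_C = 0.6918 (each k·C_A^n at C_A = 0.4755).
Fraction of consumed A going to B: r_B/(r_B+r_C) = 0.01576.
C_B = 0.01576·C_{A0}·X = 0.01576×3.17×0.850 = 0.0425 mol/L.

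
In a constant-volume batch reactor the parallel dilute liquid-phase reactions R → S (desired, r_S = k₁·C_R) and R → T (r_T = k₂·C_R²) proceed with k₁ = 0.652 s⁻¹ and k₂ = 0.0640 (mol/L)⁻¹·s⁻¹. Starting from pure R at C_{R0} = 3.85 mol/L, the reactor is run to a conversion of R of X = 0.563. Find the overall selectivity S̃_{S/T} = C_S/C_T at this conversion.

C_R = C_{R0}(1−X) = 1.682 mol/L.
Along a PFR/batch, dC_S/dC_R = −r_S/(r_S+r_T) = −k₁/(k₁+k₂·C_R).
Integrating from C_{R0} to C_R: C_S = (0.652/0.0640)·ln[(0.652+0.0640·3.85)/(0.652+0.0640·1.68)] = 10.19·ln(0.8984/0.7597) = 1.709 mol/L.
C_T = (C_{R0}−C_R)−C_S = 0.4589 mol/L; S̃_{S/T} = 1.709/0.4589 = 3.72.

3.72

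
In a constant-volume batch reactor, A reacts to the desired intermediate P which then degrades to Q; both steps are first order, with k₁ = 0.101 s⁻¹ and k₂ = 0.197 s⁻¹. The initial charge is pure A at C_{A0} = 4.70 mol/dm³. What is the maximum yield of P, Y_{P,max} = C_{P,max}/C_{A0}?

0.254

For a first-order series the maximum intermediate yield is C_{P,max}/C_{A0} = (k₁/k₂)^[k₂/(k₂−k₁)].
= (0.101/0.197)^(0.197/(0.197−0.101)) = (0.5127)^(2.052) = 0.2539.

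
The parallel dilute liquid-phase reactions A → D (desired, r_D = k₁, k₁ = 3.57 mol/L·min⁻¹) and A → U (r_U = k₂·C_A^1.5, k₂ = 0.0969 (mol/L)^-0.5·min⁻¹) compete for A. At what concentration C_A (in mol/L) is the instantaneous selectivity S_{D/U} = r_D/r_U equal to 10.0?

2.39 mol/L

S_{D/U} = (k₁/k₂)·C_A^-1.5 ⇒ C_A = (S·k₂/k₁)^(1/(-1.5)).
= (10.0×0.0969/3.57)^(-0.6667) = (0.2714)^(-0.6667) = 2.39 mol/L.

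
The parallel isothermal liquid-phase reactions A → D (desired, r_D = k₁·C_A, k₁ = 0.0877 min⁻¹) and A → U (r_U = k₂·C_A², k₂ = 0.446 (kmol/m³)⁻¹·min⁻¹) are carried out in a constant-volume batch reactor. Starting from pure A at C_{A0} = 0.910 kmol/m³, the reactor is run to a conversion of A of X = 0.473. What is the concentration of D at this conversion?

0.0969 kmol/m³

C_A = C_{A0}(1−X) = 0.4796 kmol/m³.
Along a PFR/batch, dC_D/dC_A = −r_D/(r_D+r_U) = −k₁/(k₁+k₂·C_A).
Integrating from C_{A0} to C_A: C_D = (0.0877/0.446)·ln[(0.0877+0.446·0.910)/(0.0877+0.446·0.480)] = 0.1966·ln(0.4936/0.3016) = 0.09686 kmol/m³.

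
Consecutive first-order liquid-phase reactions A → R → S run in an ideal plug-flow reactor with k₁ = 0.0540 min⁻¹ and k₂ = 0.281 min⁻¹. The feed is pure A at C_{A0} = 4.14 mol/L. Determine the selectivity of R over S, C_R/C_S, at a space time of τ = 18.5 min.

0.158

The intermediate concentration in a first-order A→B→C sequence is C_R = k₁C_{A0}(e^(−k₁τ) − e^(−k₂τ))/(k₂−k₁).
e^(−k₁τ) = e^(−0.0540×18.5) = e^(−0.9990) = 0.3682; e^(−k₂τ) = e^(−5.199) = 0.005525.
C_R = 0.0540×4.14/(0.281−0.0540) × (0.3682−0.005525) = 0.9848×0.3627 = 0.3572 mol/L.
C_A = C_{A0}e^(−k₁τ) = 1.525 mol/L, so C_S = C_{A0}−C_A−C_R = 2.258 mol/L; C_R/C_S = 0.158.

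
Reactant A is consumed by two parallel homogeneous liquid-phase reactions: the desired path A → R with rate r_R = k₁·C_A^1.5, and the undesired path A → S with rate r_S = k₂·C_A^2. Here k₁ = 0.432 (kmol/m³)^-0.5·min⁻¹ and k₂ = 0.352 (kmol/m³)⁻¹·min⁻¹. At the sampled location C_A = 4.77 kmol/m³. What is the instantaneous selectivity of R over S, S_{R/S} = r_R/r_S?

0.562

S_{R/S} = r_R/r_S = (k₁·C_A^1.5)/(k₂·C_A^2) = (k₁/k₂)·C_A^-0.5.
= (0.432×4.770^1.5) / (0.352×4.770^2) = 4.501/8.009 = 0.562.
The undesired path is higher order in A, so low C_A (CSTR or dilute feed) favours R.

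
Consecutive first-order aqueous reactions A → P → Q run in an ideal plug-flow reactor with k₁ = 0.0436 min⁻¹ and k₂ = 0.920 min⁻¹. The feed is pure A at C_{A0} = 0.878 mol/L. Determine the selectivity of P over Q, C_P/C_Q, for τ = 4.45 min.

0.295

Solving the coupled first-order balances gives C_P(τ) = [k₁/(k₂−k₁)]·C_{A0}·(e^(−k₁τ) − e^(−k₂τ)).
e^(−k₁τ) = e^(−0.0436×4.45) = e^(−0.1940) = 0.8236; e^(−k₂τ) = e^(−4.094) = 0.01667.
C_P = 0.0436×0.878/(0.920−0.0436) × (0.8236−0.01667) = 0.04368×0.8070 = 0.03525 mol/L.
C_A = C_{A0}e^(−k₁τ) = 0.7232 mol/L, so C_Q = C_{A0}−C_A−C_P = 0.1196 mol/L; C_P/C_Q = 0.295.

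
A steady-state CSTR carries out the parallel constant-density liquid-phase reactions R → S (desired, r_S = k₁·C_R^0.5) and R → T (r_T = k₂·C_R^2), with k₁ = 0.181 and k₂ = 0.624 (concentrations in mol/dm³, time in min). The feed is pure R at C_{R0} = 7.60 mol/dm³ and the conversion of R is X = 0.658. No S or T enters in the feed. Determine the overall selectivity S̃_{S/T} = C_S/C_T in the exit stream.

Exit C_R = C_{R0}(1−X) = 7.60×0.342 = 2.599 mol/dm³.
Rates in a CSTR are evaluated at the outlet concentration: r_S = 0.181×2.599^0.5 = 0.2918, r_T = 0.624×2.599^2 = 4.216.
Overall selectivity = C_S/C_T = r_Sτ/(r_Tτ) = r_S/r_T = 0.0692.

0.0692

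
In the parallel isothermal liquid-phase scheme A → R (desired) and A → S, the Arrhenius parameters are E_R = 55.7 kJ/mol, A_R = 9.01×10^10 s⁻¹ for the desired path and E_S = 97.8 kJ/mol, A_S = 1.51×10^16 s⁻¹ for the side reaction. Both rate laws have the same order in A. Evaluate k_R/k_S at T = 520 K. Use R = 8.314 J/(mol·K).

k_R/k_S = (A_R/A_S)·exp[−(E_R−E_S)/(RT)] = (A_R/A_S)·exp[(E_S−E_R)/(RT)].
(E_S−E_R)/(RT) = (97.8−55.7)×10³/(8.314×520) = 42100/4323 = 9.738.
k_R/k_S = (9.01×10^10/1.51×10^16)·exp(9.738) = 5.967×10^-6 × 16949 = 0.101.

0.101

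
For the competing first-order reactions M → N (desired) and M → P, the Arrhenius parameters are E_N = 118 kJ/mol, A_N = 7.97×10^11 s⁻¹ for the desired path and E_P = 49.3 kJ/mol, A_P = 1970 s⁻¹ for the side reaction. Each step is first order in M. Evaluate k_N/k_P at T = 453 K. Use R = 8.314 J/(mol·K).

4.84

With equal orders, S_{N/P} = k_N/k_P = (A_N/A_P)·exp[(E_P−E_N)/(RT)].
(E_P−E_N)/(RT) = (49.3−118)×10³/(8.314×453) = -68700/3766 = -18.24.
k_N/k_P = (7.97×10^11/1970)·exp(-18.24) = 4.046×10^8 × 1.197×10^-8 = 4.84.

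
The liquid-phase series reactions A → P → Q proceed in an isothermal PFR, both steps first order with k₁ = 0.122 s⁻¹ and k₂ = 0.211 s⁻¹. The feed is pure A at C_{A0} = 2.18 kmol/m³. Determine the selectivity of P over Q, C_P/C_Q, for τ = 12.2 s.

0.360

For first-order series with pure A initially, C_P(τ) = k₁C_{A0}/(k₂−k₁)·(e^(−k₁τ) − e^(−k₂τ)).
e^(−k₁τ) = e^(−0.122×12.2) = e^(−1.488) = 0.2257; e^(−k₂τ) = e^(−2.574) = 0.07621.
C_P = 0.122×2.18/(0.211−0.122) × (0.2257−0.07621) = 2.988×0.1495 = 0.4468 kmol/m³.
C_A = C_{A0}e^(−k₁τ) = 0.4921 kmol/m³, so C_Q = C_{A0}−C_A−C_P = 1.241 kmol/m³; C_P/C_Q = 0.360.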